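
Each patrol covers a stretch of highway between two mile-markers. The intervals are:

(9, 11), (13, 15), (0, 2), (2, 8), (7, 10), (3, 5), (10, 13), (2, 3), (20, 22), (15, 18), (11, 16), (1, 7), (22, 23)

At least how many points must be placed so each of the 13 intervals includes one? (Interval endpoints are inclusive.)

5

By right end: [0,2]  [2,3]  [3,5]  [1,7]  [2,8]  [7,10]  [9,11]  [10,13]  [13,15]  [11,16]  [15,18]  [20,22]  [22,23]
[0,2] uncovered → point at 2; [3,5] uncovered → point at 5; [7,10] uncovered → point at 10; [13,15] uncovered → point at 15; [20,22] uncovered → point at 22.
Points: 2, 5, 10, 15, 22 (5 total).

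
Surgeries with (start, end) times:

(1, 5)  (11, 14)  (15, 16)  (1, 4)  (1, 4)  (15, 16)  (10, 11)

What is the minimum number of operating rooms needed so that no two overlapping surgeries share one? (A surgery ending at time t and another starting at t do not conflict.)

3

Events (time:±→running): 1:+→1 1:+→2 1:+→3 … peak 3.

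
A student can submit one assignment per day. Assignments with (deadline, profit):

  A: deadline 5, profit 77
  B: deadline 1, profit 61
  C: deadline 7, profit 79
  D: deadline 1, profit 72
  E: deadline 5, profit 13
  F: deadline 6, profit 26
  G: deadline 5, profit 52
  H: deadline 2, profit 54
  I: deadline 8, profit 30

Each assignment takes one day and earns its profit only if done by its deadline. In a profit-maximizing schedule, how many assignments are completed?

By profit: C(d7,79), A(d5,77), D(d1,72), B(d1,61), H(d2,54), G(d5,52), I(d8,30), F(d6,26), E(d5,13)
C→slot 7; A→slot 5; D→slot 1; B skipped; H→slot 2; G→slot 4; I→slot 8; F→slot 6; E→slot 3.
8 of 9 scheduled.

8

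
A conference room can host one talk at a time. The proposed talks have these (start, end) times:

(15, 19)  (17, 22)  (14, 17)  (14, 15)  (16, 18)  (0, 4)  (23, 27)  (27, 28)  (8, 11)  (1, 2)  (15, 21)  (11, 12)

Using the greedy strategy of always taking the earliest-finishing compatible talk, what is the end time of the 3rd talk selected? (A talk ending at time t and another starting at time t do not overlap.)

By end time: (1,2), (0,4), (8,11), (11,12), (14,15), (14,17), (16,18), (15,19), (15,21), (17,22), (23,27), (27,28).
Pick (1,2); next start ≥ 2 → (8,11); next start ≥ 11 → (11,12); next start ≥ 12 → (14,15); next start ≥ 15 → (16,18); next start ≥ 18 → (23,27); next start ≥ 27 → (27,28).
Selected: (1,2) (8,11) (11,12) (14,15) (16,18) (23,27) (27,28)

12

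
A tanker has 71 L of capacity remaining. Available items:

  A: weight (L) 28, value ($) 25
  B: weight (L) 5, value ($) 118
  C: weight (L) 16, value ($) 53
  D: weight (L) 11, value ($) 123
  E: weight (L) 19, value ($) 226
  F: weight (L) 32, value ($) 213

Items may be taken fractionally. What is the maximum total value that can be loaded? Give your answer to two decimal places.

693.25

Ratios (sorted): B 23.60, E 11.89, D 11.18, F 6.66, C 3.31, A 0.89
take B (5 @ 118); take E (19 @ 226); take D (11 @ 123); take F (32 @ 213); take 4/16 of C → 13.25. Capacity used 71/71.
Total value = 693.25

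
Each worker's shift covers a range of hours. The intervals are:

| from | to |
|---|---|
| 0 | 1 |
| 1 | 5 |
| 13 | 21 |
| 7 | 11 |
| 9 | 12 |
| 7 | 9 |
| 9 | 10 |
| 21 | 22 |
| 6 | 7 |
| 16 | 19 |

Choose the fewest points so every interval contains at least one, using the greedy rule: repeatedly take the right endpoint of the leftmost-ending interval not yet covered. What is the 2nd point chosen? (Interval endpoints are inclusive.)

By right end: [0,1]  [1,5]  [6,7]  [7,9]  [9,10]  [7,11]  [9,12]  [16,19]  [13,21]  [21,22]
[0,1] uncovered → point at 1; [6,7] uncovered → point at 7; [9,10] uncovered → point at 10; [16,19] uncovered → point at 19; [21,22] uncovered → point at 22.
Points: 1, 7, 10, 19, 22 (5 total).

7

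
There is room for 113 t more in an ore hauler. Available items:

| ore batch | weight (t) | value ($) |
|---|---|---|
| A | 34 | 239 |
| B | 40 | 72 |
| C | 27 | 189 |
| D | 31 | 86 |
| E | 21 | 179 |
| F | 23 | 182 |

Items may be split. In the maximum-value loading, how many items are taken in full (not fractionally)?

4

Ratios (sorted): E 8.52, F 7.91, A 7.03, C 7.00, D 2.77, B 1.80
take E (21 @ 179); take F (23 @ 182); take A (34 @ 239); take C (27 @ 189); take 8/31 of D → 22.19. Capacity used 113/113.
4 item(s) taken whole; one partial (take 8/31 of D).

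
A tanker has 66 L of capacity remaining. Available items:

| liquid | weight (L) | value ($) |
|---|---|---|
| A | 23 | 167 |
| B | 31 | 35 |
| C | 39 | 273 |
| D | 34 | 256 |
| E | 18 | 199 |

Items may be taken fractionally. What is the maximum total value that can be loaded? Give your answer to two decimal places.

556.65

Sort by value per unit weight and fill in that order.
Ratios (sorted): E 11.06, D 7.53, A 7.26, C 7.00, B 1.13
take E (18 @ 199); take D (34 @ 256); take 14/23 of A → 101.65. Capacity used 66/66.
Total value = 556.65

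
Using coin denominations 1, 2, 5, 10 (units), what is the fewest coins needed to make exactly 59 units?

59 − 5×10→9 − 1×5→4 − 2×2→0
Total coins = 5 + 1 + 2 = 8

8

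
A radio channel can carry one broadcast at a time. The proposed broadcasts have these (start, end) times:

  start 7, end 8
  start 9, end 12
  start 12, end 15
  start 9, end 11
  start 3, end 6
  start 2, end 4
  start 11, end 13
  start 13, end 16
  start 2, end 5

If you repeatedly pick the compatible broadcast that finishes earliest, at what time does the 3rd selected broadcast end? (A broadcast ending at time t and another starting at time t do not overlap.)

11

Order by finish time; keep every interval that doesn't clash with the previous kept one.
Sorted by end: (2,4)  (2,5)  (3,6)  (7,8)  (9,11)  (9,12)  (11,13)  (12,15)  (13,16)
take (2,4); skip (3,6); take (7,8); take (9,11); take (11,13); take (13,16).
Selected: (2,4) (7,8) (9,11) (11,13) (13,16)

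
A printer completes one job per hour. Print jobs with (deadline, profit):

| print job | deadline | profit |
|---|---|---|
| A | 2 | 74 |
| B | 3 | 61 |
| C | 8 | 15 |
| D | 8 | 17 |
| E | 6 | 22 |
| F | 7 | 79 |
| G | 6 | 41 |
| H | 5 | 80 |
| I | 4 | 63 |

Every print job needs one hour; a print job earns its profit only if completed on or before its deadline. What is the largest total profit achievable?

Take jobs in profit order; each goes to the latest open slot no later than its deadline.
Profit order: H=80 F=79 A=74 I=63 B=61 G=41 E=22 D=17 C=15
Assign: H→slot 5, F→slot 7, A→slot 2, I→slot 4, B→slot 3, G→slot 6, E→slot 1, D→slot 8, C skipped.
Slots: [1:E] [2:A] [3:B] [4:I] [5:H] [6:G] [7:F] [8:D]
Profit = 22 + 74 + 61 + 63 + 80 + 41 + 79 + 17 = 437

437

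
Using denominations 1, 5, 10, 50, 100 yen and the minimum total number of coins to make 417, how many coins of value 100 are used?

417 = 4×100 + 1×10 + 1×5 + 2×1
Count of 100: 4

4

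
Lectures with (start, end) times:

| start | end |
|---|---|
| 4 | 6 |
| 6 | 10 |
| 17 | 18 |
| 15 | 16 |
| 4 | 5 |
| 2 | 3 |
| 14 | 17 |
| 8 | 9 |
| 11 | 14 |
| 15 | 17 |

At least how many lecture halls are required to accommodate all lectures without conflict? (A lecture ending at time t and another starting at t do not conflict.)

The answer is the maximum number of intervals overlapping at any instant.
starts: [2, 4, 4, 6, 8, 11, 14, 15, 15, 17]
ends:   [3, 5, 6, 9, 10, 14, 16, 17, 17, 18]
s2→1 e3→0 s4→1 s4→2 e5→1 e6→0 s6→1 s8→2 e9→1 e10→0 s11→1 e14→0 s14→1 s15→2 s15→3  — peak 3.

3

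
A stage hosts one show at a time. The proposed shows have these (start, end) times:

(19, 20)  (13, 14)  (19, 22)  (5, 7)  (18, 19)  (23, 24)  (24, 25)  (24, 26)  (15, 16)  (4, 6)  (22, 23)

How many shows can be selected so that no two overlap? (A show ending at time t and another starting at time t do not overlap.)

8

Order by finish time; keep every interval that doesn't clash with the previous kept one.
Sorted by end: (4,6)  (5,7)  (13,14)  (15,16)  (18,19)  (19,20)  (19,22)  (22,23)  (23,24)  (24,25)  (24,26)
take (4,6); take (13,14); take (15,16); take (18,19); take (19,20); skip (19,22); take (22,23); take (23,24); take (24,25); skip (24,26).
Selected 8 shows.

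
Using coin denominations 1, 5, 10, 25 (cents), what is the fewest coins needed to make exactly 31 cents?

Use the largest denomination that fits, subtract, and repeat.
31 − 1×25→6 − 1×5→1 − 1×1→0
Total coins = 1 + 1 + 1 = 3

3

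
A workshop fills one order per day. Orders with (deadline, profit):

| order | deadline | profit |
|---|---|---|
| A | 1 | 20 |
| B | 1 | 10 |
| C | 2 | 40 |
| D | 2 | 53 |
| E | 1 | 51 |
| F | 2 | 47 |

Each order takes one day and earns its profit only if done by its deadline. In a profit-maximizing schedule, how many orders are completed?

By profit: D(d2,53), E(d1,51), F(d2,47), C(d2,40), A(d1,20), B(d1,10)
D→slot 2; E→slot 1; F skipped; C skipped; A skipped; B skipped.
2 of 6 scheduled.

2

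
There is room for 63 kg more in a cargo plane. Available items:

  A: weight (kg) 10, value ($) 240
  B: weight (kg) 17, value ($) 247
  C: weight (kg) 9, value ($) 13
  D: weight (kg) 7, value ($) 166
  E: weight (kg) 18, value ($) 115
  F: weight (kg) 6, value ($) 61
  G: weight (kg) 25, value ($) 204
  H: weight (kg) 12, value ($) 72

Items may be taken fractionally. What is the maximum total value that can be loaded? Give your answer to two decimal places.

Sort by value per unit weight and fill in that order.
Ratios (sorted): A 24.00, D 23.71, B 14.53, F 10.17, G 8.16, E 6.39, H 6.00, C 1.44
take A (10 @ 240); take D (7 @ 166); take B (17 @ 247); take F (6 @ 61); take 23/25 of G → 187.68. Capacity used 63/63.
Total value = 901.68

901.68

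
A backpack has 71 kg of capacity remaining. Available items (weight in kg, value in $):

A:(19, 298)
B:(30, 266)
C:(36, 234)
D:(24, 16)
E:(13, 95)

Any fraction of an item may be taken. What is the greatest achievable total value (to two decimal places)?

717.50

Order: A (298/19=15.68) > B (266/30=8.87) > E (95/13=7.31) > C (234/36=6.50) > D (16/24=0.67)
Fill: take A (19 @ 298) → take B (30 @ 266) → take E (13 @ 95) → take 9/36 of C → 58.50; 71/71 used.
Total value = 717.50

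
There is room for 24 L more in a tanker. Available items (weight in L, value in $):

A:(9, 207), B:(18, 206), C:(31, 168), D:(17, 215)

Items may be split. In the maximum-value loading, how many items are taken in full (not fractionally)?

Greedy by value/weight ratio, highest first.
Ratios (sorted): A 23.00, D 12.65, B 11.44, C 5.42
take A (9 @ 207); take 15/17 of D → 189.71. Capacity used 24/24.
1 item(s) taken whole; one partial (take 15/17 of D).

1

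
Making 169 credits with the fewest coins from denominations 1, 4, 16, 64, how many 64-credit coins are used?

169 = 2×64 + 2×16 + 2×4 + 1×1
Count of 64: 2

2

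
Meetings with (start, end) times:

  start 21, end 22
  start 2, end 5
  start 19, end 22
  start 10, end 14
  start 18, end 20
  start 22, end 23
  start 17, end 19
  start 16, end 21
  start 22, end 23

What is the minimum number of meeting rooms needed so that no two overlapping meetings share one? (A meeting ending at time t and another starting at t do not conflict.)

3

starts: [2, 10, 16, 17, 18, 19, 21, 22, 22]
ends:   [5, 14, 19, 20, 21, 22, 22, 23, 23]
s2→1 e5→0 s10→1 e14→0 s16→1 s17→2 s18→3  — peak 3.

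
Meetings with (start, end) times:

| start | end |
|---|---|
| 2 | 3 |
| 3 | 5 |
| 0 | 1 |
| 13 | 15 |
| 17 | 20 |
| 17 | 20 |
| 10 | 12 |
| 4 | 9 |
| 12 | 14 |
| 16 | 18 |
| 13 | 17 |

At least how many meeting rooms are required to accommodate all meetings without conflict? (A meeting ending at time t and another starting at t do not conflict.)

3

Count concurrent intervals with a sweep; the peak is the room count.
starts: [0, 2, 3, 4, 10, 12, 13, 13, 16, 17, 17]
ends:   [1, 3, 5, 9, 12, 14, 15, 17, 18, 20, 20]
s0→1 e1→0 s2→1 e3→0 s3→1 s4→2 e5→1 e9→0 s10→1 e12→0 s12→1 s13→2 s13→3  — peak 3.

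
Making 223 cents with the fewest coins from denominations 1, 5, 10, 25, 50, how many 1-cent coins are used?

223 = 4×50 + 2×10 + 3×1
Count of 1: 3

3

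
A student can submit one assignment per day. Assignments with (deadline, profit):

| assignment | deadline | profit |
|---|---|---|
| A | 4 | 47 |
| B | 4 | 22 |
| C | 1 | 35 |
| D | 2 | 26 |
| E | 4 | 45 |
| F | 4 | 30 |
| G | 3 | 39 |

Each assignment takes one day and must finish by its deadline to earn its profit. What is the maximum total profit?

166

Sort by profit descending; place each in the latest free slot ≤ its deadline.
Profit order: A=47 E=45 G=39 C=35 F=30 D=26 B=22
Assign: A→slot 4, E→slot 3, G→slot 2, C→slot 1, F skipped, D skipped, B skipped.
Slots: [1:C] [2:G] [3:E] [4:A]
Profit = 35 + 39 + 45 + 47 = 166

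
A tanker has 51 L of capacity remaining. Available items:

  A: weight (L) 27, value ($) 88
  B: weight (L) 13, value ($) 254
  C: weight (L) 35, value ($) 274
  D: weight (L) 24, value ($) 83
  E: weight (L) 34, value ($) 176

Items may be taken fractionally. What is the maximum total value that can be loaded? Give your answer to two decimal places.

543.53

Order: B (254/13=19.54) > C (274/35=7.83) > E (176/34=5.18) > D (83/24=3.46) > A (88/27=3.26)
Fill: take B (13 @ 254) → take C (35 @ 274) → take 3/34 of E → 15.53; 51/51 used.
Total value = 543.53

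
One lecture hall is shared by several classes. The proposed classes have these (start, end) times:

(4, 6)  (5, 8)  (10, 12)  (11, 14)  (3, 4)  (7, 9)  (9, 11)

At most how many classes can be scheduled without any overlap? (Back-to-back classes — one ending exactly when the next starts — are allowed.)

Greedy by earliest finish: after sorting by end time, pick each interval compatible with the last pick.
Sorted by end: (3,4)  (4,6)  (5,8)  (7,9)  (9,11)  (10,12)  (11,14)
take (3,4); take (4,6); skip (5,8); take (7,9); take (9,11); skip (10,12); take (11,14).
Selected 5 classes.

5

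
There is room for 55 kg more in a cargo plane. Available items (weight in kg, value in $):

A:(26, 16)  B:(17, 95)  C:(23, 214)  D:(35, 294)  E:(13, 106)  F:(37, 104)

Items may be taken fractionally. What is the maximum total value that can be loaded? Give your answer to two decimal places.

482.80

Sort by value per unit weight and fill in that order.
Ratios (sorted): C 9.30, D 8.40, E 8.15, B 5.59, F 2.81, A 0.62
take C (23 @ 214); take 32/35 of D → 268.80. Capacity used 55/55.
Total value = 482.80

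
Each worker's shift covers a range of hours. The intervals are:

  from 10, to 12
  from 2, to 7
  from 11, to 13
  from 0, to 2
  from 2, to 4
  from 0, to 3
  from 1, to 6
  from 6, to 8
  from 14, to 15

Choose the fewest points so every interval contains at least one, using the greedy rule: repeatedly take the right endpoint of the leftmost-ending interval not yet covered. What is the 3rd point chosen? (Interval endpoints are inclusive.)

Process intervals by earliest right end; each time one isn't hit yet, stab at its right endpoint.
By right end: [0,2]  [0,3]  [2,4]  [1,6]  [2,7]  [6,8]  [10,12]  [11,13]  [14,15]
[0,2] uncovered → point at 2; [6,8] uncovered → point at 8; [10,12] uncovered → point at 12; [14,15] uncovered → point at 15.
Points: 2, 8, 12, 15 (4 total).

12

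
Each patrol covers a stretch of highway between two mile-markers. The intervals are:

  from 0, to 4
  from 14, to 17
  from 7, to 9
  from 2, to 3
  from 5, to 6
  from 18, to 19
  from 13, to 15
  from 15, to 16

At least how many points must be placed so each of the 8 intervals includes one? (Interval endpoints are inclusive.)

Sort by right endpoint; whenever an interval is uncovered, place a point at its right end.
By right end: [2,3]  [0,4]  [5,6]  [7,9]  [13,15]  [15,16]  [14,17]  [18,19]
[2,3] uncovered → point at 3; [5,6] uncovered → point at 6; [7,9] uncovered → point at 9; [13,15] uncovered → point at 15; [18,19] uncovered → point at 19.
Points: 3, 6, 9, 15, 19 (5 total).

5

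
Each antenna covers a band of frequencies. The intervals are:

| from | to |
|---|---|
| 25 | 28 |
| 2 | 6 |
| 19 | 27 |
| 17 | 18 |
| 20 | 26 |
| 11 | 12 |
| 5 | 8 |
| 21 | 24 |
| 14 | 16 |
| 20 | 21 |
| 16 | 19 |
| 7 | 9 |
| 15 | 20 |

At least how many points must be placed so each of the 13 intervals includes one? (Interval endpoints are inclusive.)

Process intervals by earliest right end; each time one isn't hit yet, stab at its right endpoint.
Sorted: [2,6] [5,8] [7,9] [11,12] [14,16] [17,18] [16,19] [15,20] [20,21] [21,24] [20,26] [19,27] [25,28]
{[2,6],[5,8]} hit by 6; {[7,9]} hit by 9; {[11,12]} hit by 12; {[14,16]} hit by 16; {[17,18],[16,19],[15,20]} hit by 18; {[20,21],[21,24],[20,26],[19,27]} hit by 21; {[25,28]} hit by 28.
Points: 6, 9, 12, 16, 18, 21, 28 (7 total).

7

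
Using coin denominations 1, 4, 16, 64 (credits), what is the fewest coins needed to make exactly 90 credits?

Greedy: take as many of the largest coin as possible, then repeat with the remainder.
90 − 1×64→26 − 1×16→10 − 2×4→2 − 2×1→0
Total coins = 1 + 1 + 2 + 2 = 6

6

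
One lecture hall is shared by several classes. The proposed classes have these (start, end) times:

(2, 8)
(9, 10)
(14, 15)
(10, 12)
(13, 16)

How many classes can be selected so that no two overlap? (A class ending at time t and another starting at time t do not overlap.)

4

Greedy by earliest finish: after sorting by end time, pick each interval compatible with the last pick.
Sorted by end: (2,8)  (9,10)  (10,12)  (14,15)  (13,16)
take (2,8); take (9,10); take (10,12); take (14,15).
Selected 4 classes.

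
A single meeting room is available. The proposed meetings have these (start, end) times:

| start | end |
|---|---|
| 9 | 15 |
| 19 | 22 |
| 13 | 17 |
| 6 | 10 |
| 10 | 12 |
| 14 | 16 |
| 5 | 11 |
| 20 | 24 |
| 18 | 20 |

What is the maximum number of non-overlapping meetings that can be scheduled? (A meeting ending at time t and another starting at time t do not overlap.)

5

Sort by end time and greedily take each interval whose start is ≥ the last chosen end.
By end time: (6,10), (5,11), (10,12), (9,15), (14,16), (13,17), (18,20), (19,22), (20,24).
Pick (6,10); next start ≥ 10 → (10,12); next start ≥ 12 → (14,16); next start ≥ 16 → (18,20); next start ≥ 20 → (20,24).
Selected 5 meetings.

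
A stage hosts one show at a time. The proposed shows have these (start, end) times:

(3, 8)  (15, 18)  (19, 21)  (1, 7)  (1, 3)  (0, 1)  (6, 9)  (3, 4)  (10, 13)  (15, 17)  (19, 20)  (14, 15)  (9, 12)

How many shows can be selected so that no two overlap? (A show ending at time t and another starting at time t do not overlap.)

Order by finish time; keep every interval that doesn't clash with the previous kept one.
By end time: (0,1), (1,3), (3,4), (1,7), (3,8), (6,9), (9,12), (10,13), (14,15), (15,17), (15,18), (19,20), (19,21).
Pick (0,1); next start ≥ 1 → (1,3); next start ≥ 3 → (3,4); next start ≥ 4 → (6,9); next start ≥ 9 → (9,12); next start ≥ 12 → (14,15); next start ≥ 15 → (15,17); next start ≥ 17 → (19,20).
Selected 8 shows.

8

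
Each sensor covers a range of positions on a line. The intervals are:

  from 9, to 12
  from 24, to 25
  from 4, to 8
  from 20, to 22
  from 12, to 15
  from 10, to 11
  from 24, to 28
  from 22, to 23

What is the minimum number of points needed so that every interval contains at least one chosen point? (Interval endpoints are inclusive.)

Sorted: [4,8] [10,11] [9,12] [12,15] [20,22] [22,23] [24,25] [24,28]
{[4,8]} hit by 8; {[10,11],[9,12]} hit by 11; {[12,15]} hit by 15; {[20,22],[22,23]} hit by 22; {[24,25],[24,28]} hit by 25.
Points: 8, 11, 15, 22, 25 (5 total).

5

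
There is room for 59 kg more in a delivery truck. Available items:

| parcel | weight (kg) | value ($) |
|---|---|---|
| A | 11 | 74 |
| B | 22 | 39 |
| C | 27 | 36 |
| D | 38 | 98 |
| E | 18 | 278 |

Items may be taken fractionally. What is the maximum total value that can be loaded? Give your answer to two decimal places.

429.37

Greedy by value/weight ratio, highest first.
Ratios (sorted): E 15.44, A 6.73, D 2.58, B 1.77, C 1.33
take E (18 @ 278); take A (11 @ 74); take 30/38 of D → 77.37. Capacity used 59/59.
Total value = 429.37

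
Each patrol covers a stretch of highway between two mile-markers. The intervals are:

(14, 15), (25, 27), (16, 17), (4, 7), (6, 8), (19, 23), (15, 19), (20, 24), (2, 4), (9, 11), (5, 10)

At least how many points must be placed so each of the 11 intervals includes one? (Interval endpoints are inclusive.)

Sort by right endpoint; whenever an interval is uncovered, place a point at its right end.
By right end: [2,4]  [4,7]  [6,8]  [5,10]  [9,11]  [14,15]  [16,17]  [15,19]  [19,23]  [20,24]  [25,27]
[2,4] uncovered → point at 4; [6,8] uncovered → point at 8; [9,11] uncovered → point at 11; [14,15] uncovered → point at 15; [16,17] uncovered → point at 17; [19,23] uncovered → point at 23; [25,27] uncovered → point at 27.
Points: 4, 8, 11, 15, 17, 23, 27 (7 total).

7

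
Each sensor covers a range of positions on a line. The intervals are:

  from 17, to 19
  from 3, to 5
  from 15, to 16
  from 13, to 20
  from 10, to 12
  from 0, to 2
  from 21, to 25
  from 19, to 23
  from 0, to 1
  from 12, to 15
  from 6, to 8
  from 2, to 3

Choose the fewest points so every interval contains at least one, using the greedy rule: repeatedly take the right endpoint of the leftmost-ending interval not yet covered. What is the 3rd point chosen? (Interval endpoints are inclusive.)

8

Sort by right endpoint; whenever an interval is uncovered, place a point at its right end.
By right end: [0,1]  [0,2]  [2,3]  [3,5]  [6,8]  [10,12]  [12,15]  [15,16]  [17,19]  [13,20]  [19,23]  [21,25]
[0,1] uncovered → point at 1; [2,3] uncovered → point at 3; [6,8] uncovered → point at 8; [10,12] uncovered → point at 12; [15,16] uncovered → point at 16; [17,19] uncovered → point at 19; [21,25] uncovered → point at 25.
Points: 1, 3, 8, 12, 16, 19, 25 (7 total).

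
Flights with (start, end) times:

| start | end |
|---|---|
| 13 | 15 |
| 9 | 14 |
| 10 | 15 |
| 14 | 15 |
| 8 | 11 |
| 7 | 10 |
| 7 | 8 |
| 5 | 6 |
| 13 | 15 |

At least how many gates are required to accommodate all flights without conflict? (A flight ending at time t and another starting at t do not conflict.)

4

Count concurrent intervals with a sweep; the peak is the room count.
Events (time:±→running): 5:+→1 6:-→0 7:+→1 7:+→2 8:-→1 8:+→2 9:+→3 10:-→2 10:+→3 11:-→2 13:+→3 13:+→4 … peak 4.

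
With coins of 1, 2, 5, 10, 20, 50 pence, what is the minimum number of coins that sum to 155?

4

Greedy: take as many of the largest coin as possible, then repeat with the remainder.
155 = 3×50 + 1×5
Total coins = 3 + 1 = 4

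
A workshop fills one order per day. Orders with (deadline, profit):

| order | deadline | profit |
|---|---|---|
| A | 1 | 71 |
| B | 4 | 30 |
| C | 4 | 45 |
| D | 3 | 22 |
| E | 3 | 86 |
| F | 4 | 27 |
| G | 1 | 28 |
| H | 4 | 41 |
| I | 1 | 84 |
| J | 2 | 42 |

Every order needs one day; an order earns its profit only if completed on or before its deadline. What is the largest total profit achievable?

Take jobs in profit order; each goes to the latest open slot no later than its deadline.
By profit: E(d3,86), I(d1,84), A(d1,71), C(d4,45), J(d2,42), H(d4,41), B(d4,30), G(d1,28), F(d4,27), D(d3,22)
E→slot 3; I→slot 1; A skipped; C→slot 4; J→slot 2; H skipped; B skipped; G skipped; F skipped; D skipped.
Profit = 84 + 42 + 86 + 45 = 257

257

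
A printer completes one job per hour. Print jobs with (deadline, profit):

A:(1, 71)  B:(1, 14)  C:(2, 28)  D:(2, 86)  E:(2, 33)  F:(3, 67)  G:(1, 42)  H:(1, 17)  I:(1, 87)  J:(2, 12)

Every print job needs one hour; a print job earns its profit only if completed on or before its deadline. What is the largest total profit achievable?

Profit order: I=87 D=86 A=71 F=67 G=42 E=33 C=28 H=17 B=14 J=12
Assign: I→slot 1, D→slot 2, A skipped, F→slot 3, G skipped, E skipped, C skipped, H skipped, B skipped, J skipped.
Slots: [1:I] [2:D] [3:F]
Profit = 87 + 86 + 67 = 240

240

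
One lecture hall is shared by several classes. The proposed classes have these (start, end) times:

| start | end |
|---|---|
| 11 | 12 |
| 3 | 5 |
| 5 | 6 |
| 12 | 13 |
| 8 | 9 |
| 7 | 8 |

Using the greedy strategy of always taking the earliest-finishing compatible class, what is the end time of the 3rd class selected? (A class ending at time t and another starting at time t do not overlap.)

Order by finish time; keep every interval that doesn't clash with the previous kept one.
By end time: (3,5), (5,6), (7,8), (8,9), (11,12), (12,13).
Pick (3,5); next start ≥ 5 → (5,6); next start ≥ 6 → (7,8); next start ≥ 8 → (8,9); next start ≥ 9 → (11,12); next start ≥ 12 → (12,13).
Selected: (3,5) (5,6) (7,8) (8,9) (11,12) (12,13)

8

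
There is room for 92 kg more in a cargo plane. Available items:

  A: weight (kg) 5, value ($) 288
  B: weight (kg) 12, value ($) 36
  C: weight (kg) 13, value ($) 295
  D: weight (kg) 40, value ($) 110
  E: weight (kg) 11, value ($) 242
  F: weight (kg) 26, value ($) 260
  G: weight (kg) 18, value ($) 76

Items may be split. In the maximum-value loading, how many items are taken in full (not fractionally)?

Greedy by value/weight ratio, highest first.
Order: A (288/5=57.60) > C (295/13=22.69) > E (242/11=22.00) > F (260/26=10.00) > G (76/18=4.22) > B (36/12=3.00) > D (110/40=2.75)
Fill: take A (5 @ 288) → take C (13 @ 295) → take E (11 @ 242) → take F (26 @ 260) → take G (18 @ 76) → take B (12 @ 36) → take 7/40 of D → 19.25; 92/92 used.
6 item(s) taken whole; one partial (take 7/40 of D).

6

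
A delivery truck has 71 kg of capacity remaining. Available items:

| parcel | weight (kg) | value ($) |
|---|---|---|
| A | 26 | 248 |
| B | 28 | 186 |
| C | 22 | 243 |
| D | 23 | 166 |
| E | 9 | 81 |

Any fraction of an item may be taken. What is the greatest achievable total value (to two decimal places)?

Order: C (243/22=11.05) > A (248/26=9.54) > E (81/9=9.00) > D (166/23=7.22) > B (186/28=6.64)
Fill: take C (22 @ 243) → take A (26 @ 248) → take E (9 @ 81) → take 14/23 of D → 101.04; 71/71 used.
Total value = 673.04

673.04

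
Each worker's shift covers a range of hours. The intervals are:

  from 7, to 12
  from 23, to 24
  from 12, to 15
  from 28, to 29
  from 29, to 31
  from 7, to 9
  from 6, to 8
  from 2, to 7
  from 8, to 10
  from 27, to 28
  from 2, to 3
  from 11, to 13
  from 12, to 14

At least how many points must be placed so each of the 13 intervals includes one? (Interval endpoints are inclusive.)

6

By right end: [2,3]  [2,7]  [6,8]  [7,9]  [8,10]  [7,12]  [11,13]  [12,14]  [12,15]  [23,24]  [27,28]  [28,29]  [29,31]
[2,3] uncovered → point at 3; [6,8] uncovered → point at 8; [11,13] uncovered → point at 13; [23,24] uncovered → point at 24; [27,28] uncovered → point at 28; [29,31] uncovered → point at 31.
Points: 3, 8, 13, 24, 28, 31 (6 total).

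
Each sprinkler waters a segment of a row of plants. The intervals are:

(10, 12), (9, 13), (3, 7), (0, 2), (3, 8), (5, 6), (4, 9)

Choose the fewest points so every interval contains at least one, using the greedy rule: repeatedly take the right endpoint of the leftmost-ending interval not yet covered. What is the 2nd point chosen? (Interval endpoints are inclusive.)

Sort by right endpoint; whenever an interval is uncovered, place a point at its right end.
By right end: [0,2]  [5,6]  [3,7]  [3,8]  [4,9]  [10,12]  [9,13]
[0,2] uncovered → point at 2; [5,6] uncovered → point at 6; [10,12] uncovered → point at 12.
Points: 2, 6, 12 (3 total).

6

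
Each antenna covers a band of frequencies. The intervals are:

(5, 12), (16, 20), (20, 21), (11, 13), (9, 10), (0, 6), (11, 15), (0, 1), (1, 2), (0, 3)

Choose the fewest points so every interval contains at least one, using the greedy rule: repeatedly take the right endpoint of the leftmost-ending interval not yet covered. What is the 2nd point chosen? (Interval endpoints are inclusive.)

10

Sort by right endpoint; whenever an interval is uncovered, place a point at its right end.
Sorted: [0,1] [1,2] [0,3] [0,6] [9,10] [5,12] [11,13] [11,15] [16,20] [20,21]
{[0,1],[1,2],[0,3],[0,6]} hit by 1; {[9,10],[5,12]} hit by 10; {[11,13],[11,15]} hit by 13; {[16,20],[20,21]} hit by 20.
Points: 1, 10, 13, 20 (4 total).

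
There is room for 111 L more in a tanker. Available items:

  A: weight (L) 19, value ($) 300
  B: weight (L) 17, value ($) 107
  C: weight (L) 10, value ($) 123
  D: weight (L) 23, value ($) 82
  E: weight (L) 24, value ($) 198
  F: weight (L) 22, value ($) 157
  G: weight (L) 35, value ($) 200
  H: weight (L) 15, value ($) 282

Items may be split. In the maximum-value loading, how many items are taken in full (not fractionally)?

6

Order: H (282/15=18.80) > A (300/19=15.79) > C (123/10=12.30) > E (198/24=8.25) > F (157/22=7.14) > B (107/17=6.29) > G (200/35=5.71) > D (82/23=3.57)
Fill: take H (15 @ 282) → take A (19 @ 300) → take C (10 @ 123) → take E (24 @ 198) → take F (22 @ 157) → take B (17 @ 107) → take 4/35 of G → 22.86; 111/111 used.
6 item(s) taken whole; one partial (take 4/35 of G).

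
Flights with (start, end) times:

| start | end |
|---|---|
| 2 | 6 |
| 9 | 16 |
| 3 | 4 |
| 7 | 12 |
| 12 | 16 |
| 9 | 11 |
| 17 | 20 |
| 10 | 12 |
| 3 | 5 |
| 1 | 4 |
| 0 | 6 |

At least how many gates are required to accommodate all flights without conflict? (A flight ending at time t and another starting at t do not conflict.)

5

Events (time:±→running): 0:+→1 1:+→2 2:+→3 3:+→4 3:+→5 … peak 5.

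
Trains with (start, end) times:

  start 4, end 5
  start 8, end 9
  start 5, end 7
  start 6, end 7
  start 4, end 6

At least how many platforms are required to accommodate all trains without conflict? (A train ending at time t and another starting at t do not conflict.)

2

Events (time:±→running): 4:+→1 4:+→2 … peak 2.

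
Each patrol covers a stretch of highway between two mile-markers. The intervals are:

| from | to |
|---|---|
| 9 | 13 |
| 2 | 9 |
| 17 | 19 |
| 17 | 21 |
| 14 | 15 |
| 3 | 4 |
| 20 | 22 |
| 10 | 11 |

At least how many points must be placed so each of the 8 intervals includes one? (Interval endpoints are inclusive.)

5

Process intervals by earliest right end; each time one isn't hit yet, stab at its right endpoint.
Sorted: [3,4] [2,9] [10,11] [9,13] [14,15] [17,19] [17,21] [20,22]
{[3,4],[2,9]} hit by 4; {[10,11],[9,13]} hit by 11; {[14,15]} hit by 15; {[17,19],[17,21]} hit by 19; {[20,22]} hit by 22.
Points: 4, 11, 15, 19, 22 (5 total).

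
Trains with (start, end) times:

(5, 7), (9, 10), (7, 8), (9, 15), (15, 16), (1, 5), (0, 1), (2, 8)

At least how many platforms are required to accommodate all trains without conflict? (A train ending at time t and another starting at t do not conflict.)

2

Events (time:±→running): 0:+→1 1:-→0 1:+→1 2:+→2 … peak 2.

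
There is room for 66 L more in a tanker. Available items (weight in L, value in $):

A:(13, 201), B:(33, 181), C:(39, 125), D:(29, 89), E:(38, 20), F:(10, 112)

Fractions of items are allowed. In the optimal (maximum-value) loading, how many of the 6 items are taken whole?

3

Greedy by value/weight ratio, highest first.
Order: A (201/13=15.46) > F (112/10=11.20) > B (181/33=5.48) > C (125/39=3.21) > D (89/29=3.07) > E (20/38=0.53)
Fill: take A (13 @ 201) → take F (10 @ 112) → take B (33 @ 181) → take 10/39 of C → 32.05; 66/66 used.
3 item(s) taken whole; one partial (take 10/39 of C).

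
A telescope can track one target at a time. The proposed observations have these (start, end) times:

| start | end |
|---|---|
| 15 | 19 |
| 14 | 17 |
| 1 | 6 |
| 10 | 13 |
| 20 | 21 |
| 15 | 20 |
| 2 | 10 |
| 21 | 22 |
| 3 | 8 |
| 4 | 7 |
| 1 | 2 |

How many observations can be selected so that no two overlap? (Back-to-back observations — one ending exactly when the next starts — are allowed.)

6

Sort by end time and greedily take each interval whose start is ≥ the last chosen end.
By end time: (1,2), (1,6), (4,7), (3,8), (2,10), (10,13), (14,17), (15,19), (15,20), (20,21), (21,22).
Pick (1,2); next start ≥ 2 → (4,7); next start ≥ 7 → (10,13); next start ≥ 13 → (14,17); next start ≥ 17 → (20,21); next start ≥ 21 → (21,22).
Selected 6 observations.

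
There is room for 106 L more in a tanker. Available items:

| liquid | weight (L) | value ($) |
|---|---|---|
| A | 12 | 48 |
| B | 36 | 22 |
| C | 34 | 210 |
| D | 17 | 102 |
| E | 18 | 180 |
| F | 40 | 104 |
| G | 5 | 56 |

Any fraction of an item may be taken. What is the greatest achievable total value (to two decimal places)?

648.00

Greedy by value/weight ratio, highest first.
Order: G (56/5=11.20) > E (180/18=10.00) > C (210/34=6.18) > D (102/17=6.00) > A (48/12=4.00) > F (104/40=2.60) > B (22/36=0.61)
Fill: take G (5 @ 56) → take E (18 @ 180) → take C (34 @ 210) → take D (17 @ 102) → take A (12 @ 48) → take 20/40 of F → 52.00; 106/106 used.
Total value = 648.00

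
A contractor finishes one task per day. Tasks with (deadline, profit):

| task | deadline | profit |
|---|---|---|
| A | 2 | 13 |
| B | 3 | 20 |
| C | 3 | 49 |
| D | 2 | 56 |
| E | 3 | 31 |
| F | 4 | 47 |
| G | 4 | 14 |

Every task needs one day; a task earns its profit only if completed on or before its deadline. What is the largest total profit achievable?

183

Profit order: D=56 C=49 F=47 E=31 B=20 G=14 A=13
Assign: D→slot 2, C→slot 3, F→slot 4, E→slot 1, B skipped, G skipped, A skipped.
Slots: [1:E] [2:D] [3:C] [4:F]
Profit = 31 + 56 + 49 + 47 = 183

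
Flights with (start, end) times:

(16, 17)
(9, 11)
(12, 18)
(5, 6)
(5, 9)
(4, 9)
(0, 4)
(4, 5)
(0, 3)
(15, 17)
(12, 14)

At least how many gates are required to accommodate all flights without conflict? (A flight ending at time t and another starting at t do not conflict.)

Count concurrent intervals with a sweep; the peak is the room count.
Events (time:±→running): 0:+→1 0:+→2 3:-→1 4:-→0 4:+→1 4:+→2 5:-→1 5:+→2 5:+→3 … peak 3.

3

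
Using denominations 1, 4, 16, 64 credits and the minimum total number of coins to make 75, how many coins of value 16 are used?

75 − 1×64→11 − 2×4→3 − 3×1→0
Count of 16: 0

0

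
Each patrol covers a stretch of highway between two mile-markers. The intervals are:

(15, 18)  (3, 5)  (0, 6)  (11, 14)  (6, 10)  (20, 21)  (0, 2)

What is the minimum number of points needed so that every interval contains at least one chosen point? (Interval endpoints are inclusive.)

Sorted: [0,2] [3,5] [0,6] [6,10] [11,14] [15,18] [20,21]
{[0,2]} hit by 2; {[3,5],[0,6]} hit by 5; {[6,10]} hit by 10; {[11,14]} hit by 14; {[15,18]} hit by 18; {[20,21]} hit by 21.
Points: 2, 5, 10, 14, 18, 21 (6 total).

6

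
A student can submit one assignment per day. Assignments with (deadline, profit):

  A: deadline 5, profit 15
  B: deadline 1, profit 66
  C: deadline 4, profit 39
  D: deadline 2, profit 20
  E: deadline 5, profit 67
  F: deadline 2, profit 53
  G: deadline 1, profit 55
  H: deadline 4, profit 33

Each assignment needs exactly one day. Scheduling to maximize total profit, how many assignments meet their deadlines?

Sort by profit descending; place each in the latest free slot ≤ its deadline.
Profit order: E=67 B=66 G=55 F=53 C=39 H=33 D=20 A=15
Assign: E→slot 5, B→slot 1, G skipped, F→slot 2, C→slot 4, H→slot 3, D skipped, A skipped.
Slots: [1:B] [2:F] [3:H] [4:C] [5:E]
5 of 8 scheduled.

5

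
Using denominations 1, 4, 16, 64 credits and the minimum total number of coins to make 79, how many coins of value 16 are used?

Use the largest denomination that fits, subtract, and repeat.
79 = 1×64 + 3×4 + 3×1
Count of 16: 0

0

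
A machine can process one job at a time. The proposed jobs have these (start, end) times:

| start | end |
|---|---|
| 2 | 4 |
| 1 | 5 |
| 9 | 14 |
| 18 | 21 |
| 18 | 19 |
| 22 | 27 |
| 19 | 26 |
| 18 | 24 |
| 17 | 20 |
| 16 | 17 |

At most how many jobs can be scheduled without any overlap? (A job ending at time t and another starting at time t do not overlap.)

Sort by end time and greedily take each interval whose start is ≥ the last chosen end.
By end time: (2,4), (1,5), (9,14), (16,17), (18,19), (17,20), (18,21), (18,24), (19,26), (22,27).
Pick (2,4); next start ≥ 4 → (9,14); next start ≥ 14 → (16,17); next start ≥ 17 → (18,19); next start ≥ 19 → (19,26).
Selected 5 jobs.

5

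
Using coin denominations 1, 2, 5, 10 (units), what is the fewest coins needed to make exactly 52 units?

Use the largest denomination that fits, subtract, and repeat.
52 = 5×10 + 1×2
Total coins = 5 + 1 = 6

6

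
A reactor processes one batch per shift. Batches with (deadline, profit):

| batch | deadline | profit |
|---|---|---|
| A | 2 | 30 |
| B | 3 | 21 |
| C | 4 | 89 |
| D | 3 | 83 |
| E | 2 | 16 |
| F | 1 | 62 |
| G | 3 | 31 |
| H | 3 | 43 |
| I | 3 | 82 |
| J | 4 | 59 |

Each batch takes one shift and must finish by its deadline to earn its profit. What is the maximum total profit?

Take jobs in profit order; each goes to the latest open slot no later than its deadline.
By profit: C(d4,89), D(d3,83), I(d3,82), F(d1,62), J(d4,59), H(d3,43), G(d3,31), A(d2,30), B(d3,21), E(d2,16)
C→slot 4; D→slot 3; I→slot 2; F→slot 1; J skipped; H skipped; G skipped; A skipped; B skipped; E skipped.
Profit = 62 + 82 + 83 + 89 = 316

316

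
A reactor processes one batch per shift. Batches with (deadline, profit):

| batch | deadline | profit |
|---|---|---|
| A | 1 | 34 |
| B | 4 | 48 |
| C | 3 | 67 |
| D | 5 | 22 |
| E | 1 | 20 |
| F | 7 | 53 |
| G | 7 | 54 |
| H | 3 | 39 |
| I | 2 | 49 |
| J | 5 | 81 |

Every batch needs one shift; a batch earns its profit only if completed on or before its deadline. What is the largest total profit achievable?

391

By profit: J(d5,81), C(d3,67), G(d7,54), F(d7,53), I(d2,49), B(d4,48), H(d3,39), A(d1,34), D(d5,22), E(d1,20)
J→slot 5; C→slot 3; G→slot 7; F→slot 6; I→slot 2; B→slot 4; H→slot 1; A skipped; D skipped; E skipped.
Profit = 39 + 49 + 67 + 48 + 81 + 53 + 54 = 391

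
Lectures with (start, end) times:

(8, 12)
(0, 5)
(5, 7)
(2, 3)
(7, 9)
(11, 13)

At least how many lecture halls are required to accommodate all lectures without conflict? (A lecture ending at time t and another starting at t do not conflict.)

2

The answer is the maximum number of intervals overlapping at any instant.
Events (time:±→running): 0:+→1 2:+→2 … peak 2.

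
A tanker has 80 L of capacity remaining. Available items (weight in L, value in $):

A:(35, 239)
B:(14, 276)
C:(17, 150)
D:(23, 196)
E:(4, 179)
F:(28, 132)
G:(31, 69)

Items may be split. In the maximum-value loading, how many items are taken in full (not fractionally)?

4

Greedy by value/weight ratio, highest first.
Order: E (179/4=44.75) > B (276/14=19.71) > C (150/17=8.82) > D (196/23=8.52) > A (239/35=6.83) > F (132/28=4.71) > G (69/31=2.23)
Fill: take E (4 @ 179) → take B (14 @ 276) → take C (17 @ 150) → take D (23 @ 196) → take 22/35 of A → 150.23; 80/80 used.
4 item(s) taken whole; one partial (take 22/35 of A).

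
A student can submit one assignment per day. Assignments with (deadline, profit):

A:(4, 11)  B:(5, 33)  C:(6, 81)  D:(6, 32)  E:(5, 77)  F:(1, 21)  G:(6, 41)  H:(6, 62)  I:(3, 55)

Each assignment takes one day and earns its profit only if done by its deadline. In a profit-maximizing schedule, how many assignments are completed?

6

Profit order: C=81 E=77 H=62 I=55 G=41 B=33 D=32 F=21 A=11
Assign: C→slot 6, E→slot 5, H→slot 4, I→slot 3, G→slot 2, B→slot 1, D skipped, F skipped, A skipped.
Slots: [1:B] [2:G] [3:I] [4:H] [5:E] [6:C]
6 of 9 scheduled.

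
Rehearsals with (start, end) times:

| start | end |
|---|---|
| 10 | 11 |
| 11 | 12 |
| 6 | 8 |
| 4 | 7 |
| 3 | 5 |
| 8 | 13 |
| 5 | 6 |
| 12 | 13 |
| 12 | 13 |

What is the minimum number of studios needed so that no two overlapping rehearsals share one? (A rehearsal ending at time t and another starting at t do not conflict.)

Count concurrent intervals with a sweep; the peak is the room count.
Events (time:±→running): 3:+→1 4:+→2 5:-→1 5:+→2 6:-→1 6:+→2 7:-→1 8:-→0 8:+→1 10:+→2 11:-→1 11:+→2 12:-→1 12:+→2 12:+→3 … peak 3.

3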